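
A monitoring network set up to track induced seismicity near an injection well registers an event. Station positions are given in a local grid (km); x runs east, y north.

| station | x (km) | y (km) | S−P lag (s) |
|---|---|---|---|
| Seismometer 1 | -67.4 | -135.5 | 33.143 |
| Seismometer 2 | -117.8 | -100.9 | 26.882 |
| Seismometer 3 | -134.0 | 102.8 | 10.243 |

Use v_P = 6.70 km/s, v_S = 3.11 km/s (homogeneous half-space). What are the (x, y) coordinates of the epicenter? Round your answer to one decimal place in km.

x ≈ -99.9 km, y ≈ 54.1 km

Distance from S−P lag: d = Δt · v_P v_S / (v_P − v_S) = Δt · (6.70·3.11)/(6.70−3.11) ≈ 5.8042·Δt.
So d_Seismometer 1 = 192.37, d_Seismometer 2 = 156.03, d_Seismometer 3 = 59.45 km.
Circle about each station: (x + 67.4)² + (y + 135.5)² = 192.37²; (x + 117.8)² + (y + 100.9)² = 156.03²; (x + 134.0)² + (y − 102.8)² = 59.45².
Subtracting pairs of circle equations eliminates x²+y² and gives linear equations (the radical axes):
-100.8 x + 69.2 y = 13815.50
-133.2 x + 476.6 y = 39092.74
Solving the 2×2 system: x ≈ -99.9, y ≈ 54.1 km.
Check against Seismometer 1 (with the unrounded x, y): √((x + 67.4)²+(y + 135.5)²) = 192.37 ≈ 192.37 km. ✓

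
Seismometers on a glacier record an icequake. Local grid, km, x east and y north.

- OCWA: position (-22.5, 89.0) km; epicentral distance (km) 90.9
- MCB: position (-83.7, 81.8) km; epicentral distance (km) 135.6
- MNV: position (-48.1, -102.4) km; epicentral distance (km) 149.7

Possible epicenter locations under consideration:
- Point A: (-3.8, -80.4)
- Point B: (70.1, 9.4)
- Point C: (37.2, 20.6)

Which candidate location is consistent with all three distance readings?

Point C

For each candidate, compare |candidate − station| to the reported distance:
Point A: residuals OCWA 79.5, MCB 45.2, MNV 100.2 → max 100.2 km
Point B: residuals OCWA 31.2, MCB 34.4, MNV 13.0 → max 34.4 km
Point C: residuals OCWA 0.1, MCB 0.1, MNV 0.0 → max 0.1 km
Only Point C has all residuals ≈ 0.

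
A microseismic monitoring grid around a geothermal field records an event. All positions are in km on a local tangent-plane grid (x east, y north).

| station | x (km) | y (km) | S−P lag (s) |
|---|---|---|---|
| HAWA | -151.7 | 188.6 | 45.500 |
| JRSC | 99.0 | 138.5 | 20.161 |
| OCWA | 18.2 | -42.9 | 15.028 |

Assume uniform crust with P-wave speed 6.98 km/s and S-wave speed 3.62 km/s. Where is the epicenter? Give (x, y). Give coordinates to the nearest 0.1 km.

Distance from S−P lag: d = Δt · v_P v_S / (v_P − v_S) = Δt · (6.98·3.62)/(6.98−3.62) ≈ 7.5201·Δt.
So d_HAWA = 342.17, d_JRSC = 151.61, d_OCWA = 113.01 km.
Circle about each station: (x + 151.7)² + (y − 188.6)² = 342.17²; (x − 99.0)² + (y − 138.5)² = 151.61²; (x − 18.2)² + (y + 42.9)² = 113.01².
Subtracting the HAWA equation from the JRSC and OCWA equations removes the quadratic terms:
501.4 x − 100.2 y = 64495.12
339.8 x − 463.0 y = 47897.85
Solving the 2×2 system: x ≈ 126.5, y ≈ -10.6 km.
Check against HAWA (with the unrounded x, y): √((x + 151.7)²+(y − 188.6)²) = 342.17 ≈ 342.17 km. ✓

x ≈ 126.5 km, y ≈ -10.6 km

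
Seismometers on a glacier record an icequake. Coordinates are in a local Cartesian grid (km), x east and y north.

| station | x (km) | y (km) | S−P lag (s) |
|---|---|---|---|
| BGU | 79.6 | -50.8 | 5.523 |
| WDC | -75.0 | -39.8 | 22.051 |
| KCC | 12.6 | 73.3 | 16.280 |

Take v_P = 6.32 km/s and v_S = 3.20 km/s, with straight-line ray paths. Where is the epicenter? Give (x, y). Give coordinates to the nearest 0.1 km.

Distance from S−P lag: d = Δt · v_P v_S / (v_P − v_S) = Δt · (6.32·3.20)/(6.32−3.20) ≈ 6.4821·Δt.
So d_BGU = 35.80, d_WDC = 142.94, d_KCC = 105.53 km.
Circle about each station: (x − 79.6)² + (y + 50.8)² = 35.80²; (x + 75.0)² + (y + 39.8)² = 142.94²; (x − 12.6)² + (y − 73.3)² = 105.53².
Subtracting pairs of circle equations eliminates x²+y² and gives linear equations (the radical axes):
-309.2 x + 22.0 y = -20857.96
-134.0 x + 248.2 y = -13240.09
Solving the 2×2 system: x ≈ 66.2, y ≈ -17.6 km.

66.2 km east, -17.6 km north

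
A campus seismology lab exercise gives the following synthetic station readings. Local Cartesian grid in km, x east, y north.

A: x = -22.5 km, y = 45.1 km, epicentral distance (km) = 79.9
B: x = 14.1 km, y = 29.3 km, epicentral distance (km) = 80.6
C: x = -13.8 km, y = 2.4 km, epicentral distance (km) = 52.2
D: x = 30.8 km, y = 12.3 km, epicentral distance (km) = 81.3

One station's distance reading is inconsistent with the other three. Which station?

C

Solve using three stations at a time. Using A, B, D (subtract circle equations pairwise → linear system) gives (x, y) ≈ (-36.3, -33.6).
Distances from that point to each station vs reported:
  A: calculated 79.9 vs reported 79.9 → residual 0.0 km
  B: calculated 80.6 vs reported 80.6 → residual 0.0 km
  C: calculated 42.4 vs reported 52.2 → residual 9.8 km
  D: calculated 81.3 vs reported 81.3 → residual 0.0 km
A, B, D are mutually consistent (residuals ≈ 0); C is off by 9.8 km.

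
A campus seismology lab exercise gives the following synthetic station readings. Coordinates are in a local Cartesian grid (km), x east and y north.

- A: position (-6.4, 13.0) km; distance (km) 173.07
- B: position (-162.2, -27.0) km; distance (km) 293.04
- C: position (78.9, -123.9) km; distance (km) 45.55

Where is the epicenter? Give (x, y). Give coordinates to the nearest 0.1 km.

(120.3, -104.9)

Circle about each station: (x + 6.4)² + (y − 13.0)² = 173.07²; (x + 162.2)² + (y + 27.0)² = 293.04²; (x − 78.9)² + (y + 123.9)² = 45.55².
Subtracting the A equation from the B and C equations removes the quadratic terms:
-311.6 x − 80.0 y = -29091.34
170.6 x − 273.8 y = 49244.88
Solving the 2×2 system: x ≈ 120.3, y ≈ -104.9 km.
Check against A (with the unrounded x, y): √((x + 6.4)²+(y − 13.0)²) = 173.07 ≈ 173.07 km. ✓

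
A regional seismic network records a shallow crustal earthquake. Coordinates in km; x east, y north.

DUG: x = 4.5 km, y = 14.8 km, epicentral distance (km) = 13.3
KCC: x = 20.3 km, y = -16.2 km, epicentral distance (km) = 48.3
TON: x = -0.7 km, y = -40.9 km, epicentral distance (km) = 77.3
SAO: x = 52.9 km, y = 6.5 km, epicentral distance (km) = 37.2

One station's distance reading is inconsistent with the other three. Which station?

DUG

Solve using three stations at a time. Using KCC, TON, SAO (subtract circle equations pairwise → linear system) gives (x, y) ≈ (25.8, 31.6).
Distances from that point to each station vs reported:
  DUG: calculated 27.1 vs reported 13.3 → residual 13.8 km
  KCC: calculated 48.1 vs reported 48.3 → residual 0.2 km
  TON: calculated 77.2 vs reported 77.3 → residual 0.1 km
  SAO: calculated 37.0 vs reported 37.2 → residual 0.2 km
KCC, TON, SAO are mutually consistent (residuals ≈ 0); DUG is off by 13.8 km.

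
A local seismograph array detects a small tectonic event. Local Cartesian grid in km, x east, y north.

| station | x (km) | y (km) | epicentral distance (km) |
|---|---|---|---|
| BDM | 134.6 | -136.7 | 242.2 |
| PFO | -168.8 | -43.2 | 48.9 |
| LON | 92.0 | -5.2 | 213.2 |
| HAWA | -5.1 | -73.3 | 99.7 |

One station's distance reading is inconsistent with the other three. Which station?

Solve using three stations at a time. Using BDM, LON, HAWA (subtract circle equations pairwise → linear system) gives (x, y) ≈ (-103.2, -90.9).
Distances from that point to each station vs reported:
  BDM: calculated 242.2 vs reported 242.2 → residual 0.0 km
  PFO: calculated 81.1 vs reported 48.9 → residual 32.2 km
  LON: calculated 213.2 vs reported 213.2 → residual 0.0 km
  HAWA: calculated 99.7 vs reported 99.7 → residual 0.0 km
BDM, LON, HAWA are mutually consistent (residuals ≈ 0); PFO is off by 32.2 km.

PFO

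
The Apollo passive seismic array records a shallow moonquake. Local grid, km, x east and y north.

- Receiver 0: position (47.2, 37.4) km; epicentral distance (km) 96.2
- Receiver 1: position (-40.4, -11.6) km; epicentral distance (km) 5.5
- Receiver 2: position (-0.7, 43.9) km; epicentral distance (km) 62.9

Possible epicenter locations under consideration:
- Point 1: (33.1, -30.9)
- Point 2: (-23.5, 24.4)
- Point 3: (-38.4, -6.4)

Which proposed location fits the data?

For each candidate, compare |candidate − station| to the reported distance:
Point 1: residuals Receiver 0 26.5, Receiver 1 70.5, Receiver 2 19.2 → max 70.5 km
Point 2: residuals Receiver 0 24.3, Receiver 1 34.3, Receiver 2 32.9 → max 34.3 km
Point 3: residuals Receiver 0 0.0, Receiver 1 0.1, Receiver 2 0.0 → max 0.1 km
Only Point 3 has all residuals ≈ 0.

Point 3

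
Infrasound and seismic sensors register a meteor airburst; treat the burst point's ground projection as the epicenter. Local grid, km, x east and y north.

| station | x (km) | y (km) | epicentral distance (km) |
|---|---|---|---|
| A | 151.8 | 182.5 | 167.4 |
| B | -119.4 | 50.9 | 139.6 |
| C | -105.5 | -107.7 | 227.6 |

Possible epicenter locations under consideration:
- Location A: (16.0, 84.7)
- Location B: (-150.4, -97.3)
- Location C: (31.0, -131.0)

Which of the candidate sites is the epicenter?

For each candidate, compare |candidate − station| to the reported distance:
Location A: residuals A 0.0, B 0.0, C 0.0 → max 0.0 km
Location B: residuals A 244.4, B 11.8, C 181.5 → max 244.4 km
Location C: residuals A 168.6, B 96.4, C 89.1 → max 168.6 km
Only Location A has all residuals ≈ 0.

Location A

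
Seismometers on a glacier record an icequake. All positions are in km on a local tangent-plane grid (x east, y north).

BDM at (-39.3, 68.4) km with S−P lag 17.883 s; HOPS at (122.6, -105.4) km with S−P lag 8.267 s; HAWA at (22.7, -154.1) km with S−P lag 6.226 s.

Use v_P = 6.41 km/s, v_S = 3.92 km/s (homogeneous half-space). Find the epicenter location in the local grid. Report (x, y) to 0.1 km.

Distance from S−P lag: d = Δt · v_P v_S / (v_P − v_S) = Δt · (6.41·3.92)/(6.41−3.92) ≈ 10.0912·Δt.
So d_BDM = 180.46, d_HOPS = 83.42, d_HAWA = 62.83 km.
Circle about each station: (x + 39.3)² + (y − 68.4)² = 180.46²; (x − 122.6)² + (y + 105.4)² = 83.42²; (x − 22.7)² + (y + 154.1)² = 62.83².
Subtracting pairs of circle equations eliminates x²+y² and gives linear equations (the radical axes):
323.8 x − 347.6 y = 45523.79
124.0 x − 445.0 y = 46657.25
Solving the 2×2 system: x ≈ 40.0, y ≈ -93.7 km.

40.0 km east, -93.7 km north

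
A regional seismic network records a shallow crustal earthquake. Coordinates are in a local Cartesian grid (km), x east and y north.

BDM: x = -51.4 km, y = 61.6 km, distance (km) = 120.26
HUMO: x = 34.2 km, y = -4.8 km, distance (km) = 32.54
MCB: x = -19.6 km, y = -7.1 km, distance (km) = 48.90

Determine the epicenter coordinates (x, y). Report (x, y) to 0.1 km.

x ≈ 20.9 km, y ≈ -34.5 km

Circle about each station: (x + 51.4)² + (y − 61.6)² = 120.26²; (x − 34.2)² + (y + 4.8)² = 32.54²; (x + 19.6)² + (y + 7.1)² = 48.90².
Subtracting pairs of circle equations eliminates x²+y² and gives linear equations (the radical axes):
171.2 x − 132.8 y = 8159.78
63.6 x − 137.4 y = 6069.31
Solving the 2×2 system: x ≈ 20.9, y ≈ -34.5 km.
Check against BDM (with the unrounded x, y): √((x + 51.4)²+(y − 61.6)²) = 120.26 ≈ 120.26 km. ✓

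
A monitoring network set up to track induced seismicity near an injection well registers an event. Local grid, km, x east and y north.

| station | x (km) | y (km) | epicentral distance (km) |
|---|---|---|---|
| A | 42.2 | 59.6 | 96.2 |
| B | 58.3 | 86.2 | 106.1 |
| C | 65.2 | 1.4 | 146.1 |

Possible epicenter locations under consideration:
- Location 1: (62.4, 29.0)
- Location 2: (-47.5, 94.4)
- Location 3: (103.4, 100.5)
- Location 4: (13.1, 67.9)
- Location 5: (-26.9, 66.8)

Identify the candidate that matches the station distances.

For each candidate, compare |candidate − station| to the reported distance:
Location 1: residuals A 59.5, B 48.8, C 118.4 → max 118.4 km
Location 2: residuals A 0.0, B 0.0, C 0.0 → max 0.0 km
Location 3: residuals A 22.6, B 58.8, C 39.9 → max 58.8 km
Location 4: residuals A 65.9, B 57.3, C 61.6 → max 65.9 km
Location 5: residuals A 26.7, B 18.7, C 33.1 → max 33.1 km
Only Location 2 has all residuals ≈ 0.

Location 2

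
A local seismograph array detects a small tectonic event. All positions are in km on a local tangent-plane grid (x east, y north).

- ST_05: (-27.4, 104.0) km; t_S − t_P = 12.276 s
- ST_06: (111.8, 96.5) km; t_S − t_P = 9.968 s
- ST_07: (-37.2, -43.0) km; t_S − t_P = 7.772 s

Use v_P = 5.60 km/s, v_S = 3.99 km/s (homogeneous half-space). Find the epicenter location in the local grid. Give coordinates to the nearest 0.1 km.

Distance from S−P lag: d = Δt · v_P v_S / (v_P − v_S) = Δt · (5.60·3.99)/(5.60−3.99) ≈ 13.8783·Δt.
So d_ST_05 = 170.37, d_ST_06 = 138.34, d_ST_07 = 107.86 km.
Circle about each station: (x + 27.4)² + (y − 104.0)² = 170.37²; (x − 111.8)² + (y − 96.5)² = 138.34²; (x + 37.2)² + (y + 43.0)² = 107.86².
Subtracting the ST_05 equation from the ST_06 and ST_07 equations removes the quadratic terms:
278.4 x − 15.0 y = 20132.71
-19.6 x − 294.0 y = 9058.24
Solving the 2×2 system: x ≈ 70.4, y ≈ -35.5 km.

x ≈ 70.4 km, y ≈ -35.5 km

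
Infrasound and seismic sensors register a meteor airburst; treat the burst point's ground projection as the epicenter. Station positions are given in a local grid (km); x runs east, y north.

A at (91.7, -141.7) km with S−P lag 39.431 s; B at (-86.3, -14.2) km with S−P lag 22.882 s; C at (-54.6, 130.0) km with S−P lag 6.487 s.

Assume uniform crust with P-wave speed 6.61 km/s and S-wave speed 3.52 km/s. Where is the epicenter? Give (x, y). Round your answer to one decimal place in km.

(-6.5, 138.5)

Distance from S−P lag: d = Δt · v_P v_S / (v_P − v_S) = Δt · (6.61·3.52)/(6.61−3.52) ≈ 7.5298·Δt.
So d_A = 296.91, d_B = 172.30, d_C = 48.85 km.
Circle about each station: (x − 91.7)² + (y + 141.7)² = 296.91²; (x + 86.3)² + (y + 14.2)² = 172.30²; (x + 54.6)² + (y − 130.0)² = 48.85².
Subtracting the A equation from the B and C equations removes the quadratic terms:
-356.0 x + 255.0 y = 37629.81
-292.6 x + 543.4 y = 77162.61
Solving the 2×2 system: x ≈ -6.5, y ≈ 138.5 km.
Check against A (with the unrounded x, y): √((x − 91.7)²+(y + 141.7)²) = 296.91 ≈ 296.91 km. ✓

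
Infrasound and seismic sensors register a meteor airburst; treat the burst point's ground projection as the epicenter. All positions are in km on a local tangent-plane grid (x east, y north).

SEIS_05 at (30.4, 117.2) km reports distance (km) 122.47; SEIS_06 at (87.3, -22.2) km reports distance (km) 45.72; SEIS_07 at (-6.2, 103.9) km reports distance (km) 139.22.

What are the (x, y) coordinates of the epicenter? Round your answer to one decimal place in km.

104.9 km east, 20.0 km north

Circle about each station: (x − 30.4)² + (y − 117.2)² = 122.47²; (x − 87.3)² + (y + 22.2)² = 45.72²; (x + 6.2)² + (y − 103.9)² = 139.22².
Subtracting the SEIS_05 equation from the SEIS_06 and SEIS_07 equations removes the quadratic terms:
113.8 x − 278.8 y = 6362.71
-73.2 x − 26.6 y = -8209.66
Solving the 2×2 system: x ≈ 104.9, y ≈ 20.0 km.
Check against SEIS_05 (with the unrounded x, y): √((x − 30.4)²+(y − 117.2)²) = 122.47 ≈ 122.47 km. ✓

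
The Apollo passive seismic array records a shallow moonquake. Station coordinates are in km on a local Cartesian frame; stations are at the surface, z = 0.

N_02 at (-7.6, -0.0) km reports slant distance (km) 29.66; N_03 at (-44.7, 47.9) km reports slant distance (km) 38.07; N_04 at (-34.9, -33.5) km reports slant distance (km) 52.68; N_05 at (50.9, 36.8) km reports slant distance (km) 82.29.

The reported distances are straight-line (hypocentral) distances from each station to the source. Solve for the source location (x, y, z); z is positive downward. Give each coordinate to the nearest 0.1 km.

(-27.7, 16.8, 13.9)

Each station gives a sphere (x−x_i)² + (y−y_i)² + z² = d_i² (stations at z=0).
Subtracting the N_02 sphere from N_03 and N_04: z² cancels, leaving linear equations in x and y:
-74.2 x + 95.8 y = 3665.13
-54.6 x − 67.0 y = 387.03
Solving: x ≈ -27.704, y ≈ 16.800 km (keep extra digits for the depth step; rounded: -27.7, 16.8).
Then from the N_02 sphere: z² = 29.66² − (x + 7.6)² − y² with x = -27.704, y = 16.800, so z ≈ 13.903 ≈ 13.9 km.
Check against N_05 (with the unrounded solution): distance 82.29 ≈ 82.29 km. ✓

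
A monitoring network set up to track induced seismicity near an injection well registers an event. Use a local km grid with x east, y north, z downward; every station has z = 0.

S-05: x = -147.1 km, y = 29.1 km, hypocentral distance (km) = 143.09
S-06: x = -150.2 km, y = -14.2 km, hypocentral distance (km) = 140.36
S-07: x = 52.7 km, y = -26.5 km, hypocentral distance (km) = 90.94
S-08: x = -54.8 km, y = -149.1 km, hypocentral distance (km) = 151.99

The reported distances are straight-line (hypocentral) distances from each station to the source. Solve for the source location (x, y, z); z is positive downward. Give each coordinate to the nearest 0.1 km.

x ≈ -20.0 km, y ≈ -10.7 km, depth ≈ 52.3 km

Each station gives a sphere (x−x_i)² + (y−y_i)² + z² = d_i² (stations at z=0).
Subtracting the S-05 sphere from S-06 and S-07: z² cancels, leaving linear equations in x and y:
-6.2 x − 86.6 y = 1050.28
399.6 x − 111.2 y = -6801.02
Solving: x ≈ -19.996, y ≈ -10.696 km (keep extra digits for the depth step; rounded: -20.0, -10.7).
Then from the S-05 sphere: z² = 143.09² − (x + 147.1)² − (y − 29.1)² with x = -19.996, y = -10.696, so z ≈ 52.303 ≈ 52.3 km.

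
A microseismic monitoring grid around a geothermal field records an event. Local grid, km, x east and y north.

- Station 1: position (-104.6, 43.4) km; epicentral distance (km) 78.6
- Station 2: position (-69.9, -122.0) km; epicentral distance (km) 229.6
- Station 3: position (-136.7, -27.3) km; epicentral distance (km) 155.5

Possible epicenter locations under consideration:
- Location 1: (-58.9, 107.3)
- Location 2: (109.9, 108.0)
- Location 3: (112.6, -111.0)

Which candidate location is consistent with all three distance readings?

Location 1

For each candidate, compare |candidate − station| to the reported distance:
Location 1: residuals Station 1 0.0, Station 2 0.0, Station 3 0.0 → max 0.0 km
Location 2: residuals Station 1 145.4, Station 2 62.3, Station 3 125.8 → max 145.4 km
Location 3: residuals Station 1 187.9, Station 2 46.8, Station 3 107.5 → max 187.9 km
Only Location 1 has all residuals ≈ 0.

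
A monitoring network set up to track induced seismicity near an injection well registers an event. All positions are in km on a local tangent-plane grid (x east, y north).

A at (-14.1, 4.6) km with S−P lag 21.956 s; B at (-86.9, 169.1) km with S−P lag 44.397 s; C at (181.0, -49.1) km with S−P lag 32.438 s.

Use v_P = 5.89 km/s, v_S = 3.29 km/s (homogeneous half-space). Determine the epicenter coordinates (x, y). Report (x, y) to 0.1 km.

Distance from S−P lag: d = Δt · v_P v_S / (v_P − v_S) = Δt · (5.89·3.29)/(5.89−3.29) ≈ 7.4531·Δt.
So d_A = 163.64, d_B = 330.90, d_C = 241.76 km.
Circle about each station: (x + 14.1)² + (y − 4.6)² = 163.64²; (x + 86.9)² + (y − 169.1)² = 330.90²; (x − 181.0)² + (y + 49.1)² = 241.76².
Subtracting pairs of circle equations eliminates x²+y² and gives linear equations (the radical axes):
-145.6 x + 329.0 y = -46790.31
390.2 x − 107.4 y = 3281.99
Solving the 2×2 system: x ≈ -35.0, y ≈ -157.7 km.
Check against A (with the unrounded x, y): √((x + 14.1)²+(y − 4.6)²) = 163.65 ≈ 163.64 km. ✓

x ≈ -35.0 km, y ≈ -157.7 km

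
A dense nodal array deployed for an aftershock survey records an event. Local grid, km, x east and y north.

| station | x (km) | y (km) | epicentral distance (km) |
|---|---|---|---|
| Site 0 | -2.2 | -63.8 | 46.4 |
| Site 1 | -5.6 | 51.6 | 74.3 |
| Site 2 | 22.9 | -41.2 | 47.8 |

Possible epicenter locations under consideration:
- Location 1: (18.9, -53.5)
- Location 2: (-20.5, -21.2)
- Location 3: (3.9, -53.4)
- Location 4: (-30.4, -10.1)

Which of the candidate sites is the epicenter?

For each candidate, compare |candidate − station| to the reported distance:
Location 1: residuals Site 0 22.9, Site 1 33.6, Site 2 34.9 → max 34.9 km
Location 2: residuals Site 0 0.0, Site 1 0.0, Site 2 0.0 → max 0.0 km
Location 3: residuals Site 0 34.3, Site 1 31.1, Site 2 25.2 → max 34.3 km
Location 4: residuals Site 0 14.3, Site 1 7.8, Site 2 13.9 → max 14.3 km
Only Location 2 has all residuals ≈ 0.

Location 2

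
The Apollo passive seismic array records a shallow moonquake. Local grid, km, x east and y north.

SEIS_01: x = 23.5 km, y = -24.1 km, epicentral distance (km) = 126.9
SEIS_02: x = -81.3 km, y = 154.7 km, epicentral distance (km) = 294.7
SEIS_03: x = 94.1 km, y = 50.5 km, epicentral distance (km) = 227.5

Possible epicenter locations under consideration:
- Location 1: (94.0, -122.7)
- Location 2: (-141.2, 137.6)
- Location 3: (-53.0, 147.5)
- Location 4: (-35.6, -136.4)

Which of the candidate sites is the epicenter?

For each candidate, compare |candidate − station| to the reported distance:
Location 1: residuals SEIS_01 5.7, SEIS_02 33.4, SEIS_03 54.3 → max 54.3 km
Location 2: residuals SEIS_01 103.9, SEIS_02 232.4, SEIS_03 23.4 → max 232.4 km
Location 3: residuals SEIS_01 61.0, SEIS_02 265.5, SEIS_03 51.3 → max 265.5 km
Location 4: residuals SEIS_01 0.0, SEIS_02 0.0, SEIS_03 0.0 → max 0.0 km
Only Location 4 has all residuals ≈ 0.

Location 4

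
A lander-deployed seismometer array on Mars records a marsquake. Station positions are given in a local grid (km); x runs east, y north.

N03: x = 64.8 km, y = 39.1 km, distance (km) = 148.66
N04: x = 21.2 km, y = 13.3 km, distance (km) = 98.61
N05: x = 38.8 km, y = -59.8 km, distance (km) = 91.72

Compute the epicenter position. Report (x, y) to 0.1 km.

x ≈ -52.6 km, y ≈ -52.1 km

Circle about each station: (x − 64.8)² + (y − 39.1)² = 148.66²; (x − 21.2)² + (y − 13.3)² = 98.61²; (x − 38.8)² + (y + 59.8)² = 91.72².
Subtracting the N03 equation from the N04 and N05 equations removes the quadratic terms:
-87.2 x − 51.6 y = 7274.34
-52.0 x − 197.8 y = 13040.87
Solving the 2×2 system: x ≈ -52.6, y ≈ -52.1 km.
Check against N03 (with the unrounded x, y): √((x − 64.8)²+(y − 39.1)²) = 148.66 ≈ 148.66 km. ✓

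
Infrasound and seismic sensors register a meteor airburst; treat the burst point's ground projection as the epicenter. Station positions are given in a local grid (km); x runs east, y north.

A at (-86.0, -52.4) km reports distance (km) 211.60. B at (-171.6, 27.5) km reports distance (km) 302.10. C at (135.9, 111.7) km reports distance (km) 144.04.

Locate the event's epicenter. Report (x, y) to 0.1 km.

Circle about each station: (x + 86.0)² + (y + 52.4)² = 211.60²; (x + 171.6)² + (y − 27.5)² = 302.10²; (x − 135.9)² + (y − 111.7)² = 144.04².
Subtracting the A equation from the B and C equations removes the quadratic terms:
-171.2 x + 159.8 y = -26428.80
443.8 x + 328.2 y = 44830.98
Solving the 2×2 system: x ≈ 124.6, y ≈ -31.9 km.

124.6 km east, -31.9 km north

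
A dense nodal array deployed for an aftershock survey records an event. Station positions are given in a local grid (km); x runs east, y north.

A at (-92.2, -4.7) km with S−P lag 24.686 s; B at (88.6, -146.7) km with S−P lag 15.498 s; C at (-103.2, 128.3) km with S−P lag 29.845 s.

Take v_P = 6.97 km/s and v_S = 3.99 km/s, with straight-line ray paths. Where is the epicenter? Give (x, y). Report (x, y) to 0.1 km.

Distance from S−P lag: d = Δt · v_P v_S / (v_P − v_S) = Δt · (6.97·3.99)/(6.97−3.99) ≈ 9.3323·Δt.
So d_A = 230.38, d_B = 144.63, d_C = 278.52 km.
Circle about each station: (x + 92.2)² + (y + 4.7)² = 230.38²; (x − 88.6)² + (y + 146.7)² = 144.63²; (x + 103.2)² + (y − 128.3)² = 278.52².
Subtracting the A equation from the B and C equations removes the quadratic terms:
361.6 x − 284.0 y = 53005.03
-22.0 x + 266.0 y = -5910.25
Solving the 2×2 system: x ≈ 138.1, y ≈ -10.8 km.
Check against A (with the unrounded x, y): √((x + 92.2)²+(y + 4.7)²) = 230.39 ≈ 230.38 km. ✓

x ≈ 138.1 km, y ≈ -10.8 km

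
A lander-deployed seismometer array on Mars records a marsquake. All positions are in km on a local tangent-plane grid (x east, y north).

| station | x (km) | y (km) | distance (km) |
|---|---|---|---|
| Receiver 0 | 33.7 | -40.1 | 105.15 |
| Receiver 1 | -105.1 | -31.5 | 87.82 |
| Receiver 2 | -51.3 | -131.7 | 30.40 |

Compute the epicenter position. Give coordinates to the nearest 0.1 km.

(-51.8, -101.3)

Circle about each station: (x − 33.7)² + (y + 40.1)² = 105.15²; (x + 105.1)² + (y + 31.5)² = 87.82²; (x + 51.3)² + (y + 131.7)² = 30.40².
Subtracting pairs of circle equations eliminates x²+y² and gives linear equations (the radical axes):
-277.6 x + 17.2 y = 12638.73
-170.0 x − 183.2 y = 27365.24
Solving the 2×2 system: x ≈ -51.8, y ≈ -101.3 km.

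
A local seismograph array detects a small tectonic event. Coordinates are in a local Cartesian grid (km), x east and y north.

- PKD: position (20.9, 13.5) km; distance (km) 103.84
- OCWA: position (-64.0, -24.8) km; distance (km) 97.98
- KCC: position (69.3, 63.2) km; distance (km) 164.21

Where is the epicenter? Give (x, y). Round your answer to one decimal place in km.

Circle about each station: (x − 20.9)² + (y − 13.5)² = 103.84²; (x + 64.0)² + (y + 24.8)² = 97.98²; (x − 69.3)² + (y − 63.2)² = 164.21².
Subtracting pairs of circle equations eliminates x²+y² and gives linear equations (the radical axes):
-169.8 x − 76.6 y = 5274.65
96.8 x + 99.4 y = -8004.51
Solving the 2×2 system: x ≈ 9.4, y ≈ -89.7 km.

9.4 km east, -89.7 km north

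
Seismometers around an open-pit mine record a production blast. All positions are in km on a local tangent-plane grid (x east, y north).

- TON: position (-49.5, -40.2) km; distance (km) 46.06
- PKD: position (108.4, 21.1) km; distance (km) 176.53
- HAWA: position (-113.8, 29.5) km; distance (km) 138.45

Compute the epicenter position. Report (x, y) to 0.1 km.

Circle about each station: (x + 49.5)² + (y + 40.2)² = 46.06²; (x − 108.4)² + (y − 21.1)² = 176.53²; (x + 113.8)² + (y − 29.5)² = 138.45².
Subtracting the TON equation from the PKD and HAWA equations removes the quadratic terms:
315.8 x + 122.6 y = -20911.84
-128.6 x + 139.4 y = -7292.48
Solving the 2×2 system: x ≈ -33.8, y ≈ -83.5 km.

-33.8 km east, -83.5 km north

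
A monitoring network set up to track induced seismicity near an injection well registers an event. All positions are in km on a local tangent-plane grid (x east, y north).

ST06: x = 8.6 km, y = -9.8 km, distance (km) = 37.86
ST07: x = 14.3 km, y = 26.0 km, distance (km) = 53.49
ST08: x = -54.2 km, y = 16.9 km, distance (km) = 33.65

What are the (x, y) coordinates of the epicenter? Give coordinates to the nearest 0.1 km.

(-29.0, -5.4)

Circle about each station: (x − 8.6)² + (y + 9.8)² = 37.86²; (x − 14.3)² + (y − 26.0)² = 53.49²; (x + 54.2)² + (y − 16.9)² = 33.65².
Subtracting the ST06 equation from the ST07 and ST08 equations removes the quadratic terms:
11.4 x + 71.6 y = -717.31
-125.6 x + 53.4 y = 3354.31
Solving the 2×2 system: x ≈ -29.0, y ≈ -5.4 km.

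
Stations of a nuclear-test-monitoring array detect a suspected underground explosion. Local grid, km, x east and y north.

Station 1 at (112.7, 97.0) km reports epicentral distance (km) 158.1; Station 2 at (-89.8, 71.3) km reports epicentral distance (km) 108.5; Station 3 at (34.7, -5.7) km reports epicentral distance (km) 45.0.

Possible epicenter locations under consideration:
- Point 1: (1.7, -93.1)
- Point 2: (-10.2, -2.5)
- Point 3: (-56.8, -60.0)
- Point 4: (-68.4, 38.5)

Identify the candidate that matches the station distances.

Point 2

For each candidate, compare |candidate − station| to the reported distance:
Point 1: residuals Station 1 62.0, Station 2 79.6, Station 3 48.4 → max 79.6 km
Point 2: residuals Station 1 0.0, Station 2 0.0, Station 3 0.0 → max 0.0 km
Point 3: residuals Station 1 72.9, Station 2 26.9, Station 3 61.4 → max 72.9 km
Point 4: residuals Station 1 32.2, Station 2 69.3, Station 3 67.2 → max 69.3 km
Only Point 2 has all residuals ≈ 0.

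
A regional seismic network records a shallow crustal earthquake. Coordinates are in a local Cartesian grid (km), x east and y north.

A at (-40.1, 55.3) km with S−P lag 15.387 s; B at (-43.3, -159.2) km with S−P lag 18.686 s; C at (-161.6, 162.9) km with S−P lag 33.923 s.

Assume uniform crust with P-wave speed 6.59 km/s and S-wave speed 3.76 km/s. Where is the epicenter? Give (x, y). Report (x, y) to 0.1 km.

(61.3, -33.4)

Distance from S−P lag: d = Δt · v_P v_S / (v_P − v_S) = Δt · (6.59·3.76)/(6.59−3.76) ≈ 8.7556·Δt.
So d_A = 134.72, d_B = 163.61, d_C = 297.02 km.
Circle about each station: (x + 40.1)² + (y − 55.3)² = 134.72²; (x + 43.3)² + (y + 159.2)² = 163.61²; (x + 161.6)² + (y − 162.9)² = 297.02².
Subtracting the A equation from the B and C equations removes the quadratic terms:
-6.4 x − 429.0 y = 13934.68
-243.0 x + 215.2 y = -22086.53
Solving the 2×2 system: x ≈ 61.3, y ≈ -33.4 km.
Check against A (with the unrounded x, y): √((x + 40.1)²+(y − 55.3)²) = 134.73 ≈ 134.72 km. ✓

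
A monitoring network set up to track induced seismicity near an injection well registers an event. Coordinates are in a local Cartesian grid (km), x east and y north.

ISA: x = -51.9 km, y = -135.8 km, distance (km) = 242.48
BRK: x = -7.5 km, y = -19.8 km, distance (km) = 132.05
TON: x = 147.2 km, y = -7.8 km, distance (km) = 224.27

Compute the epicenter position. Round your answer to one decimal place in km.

(-45.7, 106.6)

Circle about each station: (x + 51.9)² + (y + 135.8)² = 242.48²; (x + 7.5)² + (y + 19.8)² = 132.05²; (x − 147.2)² + (y + 7.8)² = 224.27².
Subtracting the ISA equation from the BRK and TON equations removes the quadratic terms:
88.8 x + 232.0 y = 20672.39
398.2 x + 256.0 y = 9092.95
Solving the 2×2 system: x ≈ -45.7, y ≈ 106.6 km.
Check against ISA (with the unrounded x, y): √((x + 51.9)²+(y + 135.8)²) = 242.47 ≈ 242.48 km. ✓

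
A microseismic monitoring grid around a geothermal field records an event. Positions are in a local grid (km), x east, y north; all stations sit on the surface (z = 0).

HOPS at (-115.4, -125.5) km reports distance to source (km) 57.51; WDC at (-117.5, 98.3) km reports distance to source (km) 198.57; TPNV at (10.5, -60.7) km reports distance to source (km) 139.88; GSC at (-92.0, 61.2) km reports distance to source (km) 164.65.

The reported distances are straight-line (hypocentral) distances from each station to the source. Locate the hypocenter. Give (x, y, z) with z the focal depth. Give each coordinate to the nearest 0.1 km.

Each station gives a sphere (x−x_i)² + (y−y_i)² + z² = d_i² (stations at z=0).
Subtracting the HOPS sphere from WDC and TPNV: z² cancels, leaving linear equations in x and y:
-4.2 x + 447.6 y = -41720.91
251.8 x + 129.6 y = -41531.68
Solving: x ≈ -116.402, y ≈ -94.303 km (keep extra digits for the depth step; rounded: -116.4, -94.3).
Then from the HOPS sphere: z² = 57.51² − (x + 115.4)² − (y + 125.5)² with x = -116.402, y = -94.303, so z ≈ 48.303 ≈ 48.3 km.

(-116.4, -94.3, 48.3)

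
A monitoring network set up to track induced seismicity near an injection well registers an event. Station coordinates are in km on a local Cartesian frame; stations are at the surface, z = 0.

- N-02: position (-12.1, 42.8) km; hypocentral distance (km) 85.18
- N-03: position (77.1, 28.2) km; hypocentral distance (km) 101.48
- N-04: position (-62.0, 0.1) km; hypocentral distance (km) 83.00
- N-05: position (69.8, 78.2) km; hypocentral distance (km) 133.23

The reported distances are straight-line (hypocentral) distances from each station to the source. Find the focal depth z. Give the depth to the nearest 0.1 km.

38.4 km

Each station gives a sphere (x−x_i)² + (y−y_i)² + z² = d_i² (stations at z=0).
Subtracting the N-02 sphere from N-03 and N-04: z² cancels, leaving linear equations in x and y:
178.4 x − 29.2 y = 1718.84
-99.8 x − 85.4 y = 2232.39
Solving: x ≈ 4.496, y ≈ -31.395 km (keep extra digits for the depth step; rounded: 4.5, -31.4).
Then from the N-02 sphere: z² = 85.18² − (x + 12.1)² − (y − 42.8)² with x = 4.496, y = -31.395, so z ≈ 38.410 ≈ 38.4 km.
Check against N-05 (with the unrounded solution): distance 133.23 ≈ 133.23 km. ✓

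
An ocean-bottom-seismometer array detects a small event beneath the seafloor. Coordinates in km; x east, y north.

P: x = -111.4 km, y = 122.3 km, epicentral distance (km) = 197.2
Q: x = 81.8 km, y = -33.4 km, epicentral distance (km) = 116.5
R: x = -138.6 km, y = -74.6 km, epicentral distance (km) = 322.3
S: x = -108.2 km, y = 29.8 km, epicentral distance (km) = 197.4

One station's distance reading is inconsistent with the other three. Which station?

R

Solve using three stations at a time. Using P, Q, S (subtract circle equations pairwise → linear system) gives (x, y) ≈ (81.9, 83.1).
Distances from that point to each station vs reported:
  P: calculated 197.2 vs reported 197.2 → residual 0.0 km
  Q: calculated 116.5 vs reported 116.5 → residual 0.0 km
  R: calculated 271.1 vs reported 322.3 → residual 51.2 km
  S: calculated 197.4 vs reported 197.4 → residual 0.0 km
P, Q, S are mutually consistent (residuals ≈ 0); R is off by 51.2 km.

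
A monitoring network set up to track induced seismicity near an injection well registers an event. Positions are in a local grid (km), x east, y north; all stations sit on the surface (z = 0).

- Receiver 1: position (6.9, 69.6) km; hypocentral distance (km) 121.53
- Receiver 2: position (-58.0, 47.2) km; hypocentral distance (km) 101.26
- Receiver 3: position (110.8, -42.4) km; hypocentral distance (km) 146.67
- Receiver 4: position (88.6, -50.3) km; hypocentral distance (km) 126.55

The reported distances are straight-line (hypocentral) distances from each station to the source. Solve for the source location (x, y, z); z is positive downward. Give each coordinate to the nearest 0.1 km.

Each station gives a sphere (x−x_i)² + (y−y_i)² + z² = d_i² (stations at z=0).
Subtracting the Receiver 1 sphere from Receiver 2 and Receiver 3: z² cancels, leaving linear equations in x and y:
-129.8 x − 44.8 y = 5216.02
207.8 x − 224.0 y = 2440.08
Solving: x ≈ -27.591, y ≈ -36.489 km (keep extra digits for the depth step; rounded: -27.6, -36.5).
Then from the Receiver 1 sphere: z² = 121.53² − (x − 6.9)² − (y − 69.6)² with x = -27.591, y = -36.489, so z ≈ 48.219 ≈ 48.2 km.
Check against Receiver 4 (with the unrounded solution): distance 126.56 ≈ 126.55 km. ✓

(-27.6, -36.5, 48.2)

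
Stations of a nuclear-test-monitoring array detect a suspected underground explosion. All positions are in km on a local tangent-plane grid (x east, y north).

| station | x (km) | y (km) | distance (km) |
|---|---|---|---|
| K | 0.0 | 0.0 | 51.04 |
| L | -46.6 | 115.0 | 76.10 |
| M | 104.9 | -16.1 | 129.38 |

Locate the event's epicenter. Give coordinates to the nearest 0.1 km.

-5.9 km east, 50.7 km north

Circle about each station: x² + y² = 51.04²; (x + 46.6)² + (y − 115.0)² = 76.10²; (x − 104.9)² + (y + 16.1)² = 129.38².
Subtracting pairs of circle equations eliminates x²+y² and gives linear equations (the radical axes):
-93.2 x + 230.0 y = 12210.43
209.8 x − 32.2 y = -2870.88
Solving the 2×2 system: x ≈ -5.9, y ≈ 50.7 km.
Check against K (with the unrounded x, y): √(x²+y²) = 51.04 ≈ 51.04 km. ✓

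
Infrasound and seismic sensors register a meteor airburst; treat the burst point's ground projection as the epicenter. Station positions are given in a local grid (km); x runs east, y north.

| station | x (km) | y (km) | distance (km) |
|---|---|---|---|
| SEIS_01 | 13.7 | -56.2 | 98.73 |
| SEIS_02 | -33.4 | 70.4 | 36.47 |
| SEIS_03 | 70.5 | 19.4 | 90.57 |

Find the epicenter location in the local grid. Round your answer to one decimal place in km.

-18.3 km east, 37.2 km north

Circle about each station: (x − 13.7)² + (y + 56.2)² = 98.73²; (x + 33.4)² + (y − 70.4)² = 36.47²; (x − 70.5)² + (y − 19.4)² = 90.57².
Subtracting the SEIS_01 equation from the SEIS_02 and SEIS_03 equations removes the quadratic terms:
-94.2 x + 253.2 y = 11143.14
113.6 x + 151.2 y = 3545.17
Solving the 2×2 system: x ≈ -18.3, y ≈ 37.2 km.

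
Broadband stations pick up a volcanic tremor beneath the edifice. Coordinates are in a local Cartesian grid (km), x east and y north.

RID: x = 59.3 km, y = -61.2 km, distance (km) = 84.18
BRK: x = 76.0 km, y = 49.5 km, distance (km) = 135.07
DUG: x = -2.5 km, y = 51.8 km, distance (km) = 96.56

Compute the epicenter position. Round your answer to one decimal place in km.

x ≈ -22.8 km, y ≈ -42.6 km

Circle about each station: (x − 59.3)² + (y + 61.2)² = 84.18²; (x − 76.0)² + (y − 49.5)² = 135.07²; (x + 2.5)² + (y − 51.8)² = 96.56².
Subtracting the RID equation from the BRK and DUG equations removes the quadratic terms:
33.4 x + 221.4 y = -10193.31
-123.6 x + 226.0 y = -6810.00
Solving the 2×2 system: x ≈ -22.8, y ≈ -42.6 km.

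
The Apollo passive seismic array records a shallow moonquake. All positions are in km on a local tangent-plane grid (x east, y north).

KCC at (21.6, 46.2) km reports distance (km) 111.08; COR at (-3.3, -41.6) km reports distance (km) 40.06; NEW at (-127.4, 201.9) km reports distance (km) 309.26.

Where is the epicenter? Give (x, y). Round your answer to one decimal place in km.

(29.5, -64.6)

Circle about each station: (x − 21.6)² + (y − 46.2)² = 111.08²; (x + 3.3)² + (y + 41.6)² = 40.06²; (x + 127.4)² + (y − 201.9)² = 309.26².
Subtracting pairs of circle equations eliminates x²+y² and gives linear equations (the radical axes):
-49.8 x − 175.6 y = 9874.41
-298.0 x + 311.4 y = -28909.61
Solving the 2×2 system: x ≈ 29.5, y ≈ -64.6 km.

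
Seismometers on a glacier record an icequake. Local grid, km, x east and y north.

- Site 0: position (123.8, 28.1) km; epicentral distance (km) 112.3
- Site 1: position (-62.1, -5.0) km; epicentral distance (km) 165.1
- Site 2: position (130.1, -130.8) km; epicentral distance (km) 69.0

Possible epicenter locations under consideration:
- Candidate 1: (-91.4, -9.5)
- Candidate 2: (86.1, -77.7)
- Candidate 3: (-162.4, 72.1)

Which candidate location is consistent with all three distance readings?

For each candidate, compare |candidate − station| to the reported distance:
Candidate 1: residuals Site 0 106.2, Site 1 135.5, Site 2 183.5 → max 183.5 km
Candidate 2: residuals Site 0 0.0, Site 1 0.0, Site 2 0.0 → max 0.0 km
Candidate 3: residuals Site 0 177.3, Site 1 38.6, Site 2 287.0 → max 287.0 km
Only Candidate 2 has all residuals ≈ 0.

Candidate 2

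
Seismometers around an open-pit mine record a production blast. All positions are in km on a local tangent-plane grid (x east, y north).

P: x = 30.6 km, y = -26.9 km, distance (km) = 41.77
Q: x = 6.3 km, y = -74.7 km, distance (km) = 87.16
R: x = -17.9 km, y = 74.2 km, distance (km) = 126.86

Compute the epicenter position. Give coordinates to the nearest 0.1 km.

x ≈ 71.0 km, y ≈ -16.3 km

Circle about each station: (x − 30.6)² + (y + 26.9)² = 41.77²; (x − 6.3)² + (y + 74.7)² = 87.16²; (x + 17.9)² + (y − 74.2)² = 126.86².
Subtracting the P equation from the Q and R equations removes the quadratic terms:
-48.6 x − 95.6 y = -1892.32
-97.0 x + 202.2 y = -10182.65
Solving the 2×2 system: x ≈ 71.0, y ≈ -16.3 km.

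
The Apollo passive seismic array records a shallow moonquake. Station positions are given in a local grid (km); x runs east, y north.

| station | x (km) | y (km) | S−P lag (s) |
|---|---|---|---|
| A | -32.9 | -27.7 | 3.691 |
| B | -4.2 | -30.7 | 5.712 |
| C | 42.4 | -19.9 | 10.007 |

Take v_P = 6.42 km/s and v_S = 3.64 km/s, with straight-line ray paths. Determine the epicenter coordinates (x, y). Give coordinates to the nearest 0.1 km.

-38.6 km east, 2.8 km north

Distance from S−P lag: d = Δt · v_P v_S / (v_P − v_S) = Δt · (6.42·3.64)/(6.42−3.64) ≈ 8.4060·Δt.
So d_A = 31.03, d_B = 48.02, d_C = 84.12 km.
Circle about each station: (x + 32.9)² + (y + 27.7)² = 31.03²; (x + 4.2)² + (y + 30.7)² = 48.02²; (x − 42.4)² + (y + 19.9)² = 84.12².
Subtracting the A equation from the B and C equations removes the quadratic terms:
57.4 x − 6.0 y = -2232.63
150.6 x + 15.6 y = -5769.24
Solving the 2×2 system: x ≈ -38.6, y ≈ 2.8 km.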